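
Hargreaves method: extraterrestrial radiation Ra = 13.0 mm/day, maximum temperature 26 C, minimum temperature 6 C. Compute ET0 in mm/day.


Tmean = (Tmax + Tmin)/2 = (26 + 6)/2 = 16.0
ET0 = 0.0023 * 13.0 * (16.0 + 17.8) * sqrt(26 - 6)
ET0 = 0.0023 * 13.0 * 33.8 * 4.472136

4.5196 mm/day


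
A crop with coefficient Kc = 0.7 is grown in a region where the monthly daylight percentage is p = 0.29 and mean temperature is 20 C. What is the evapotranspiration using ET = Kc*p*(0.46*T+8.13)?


ET = Kc * p * (0.46*T + 8.13)
ET = 0.7 * 0.29 * (0.46*20 + 8.13)
ET = 0.7 * 0.29 * 17.3300

3.5180 mm/day


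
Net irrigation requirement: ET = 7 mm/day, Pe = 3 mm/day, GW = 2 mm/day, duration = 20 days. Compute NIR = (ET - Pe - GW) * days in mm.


Daily deficit = ET - Pe - GW = 7 - 3 - 2 = 2 mm/day
NIR = 2 * 20 = 40 mm

40.0000 mm


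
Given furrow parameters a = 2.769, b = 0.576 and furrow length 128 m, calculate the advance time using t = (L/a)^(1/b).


t = (L/a)^(1/b)
t = (128/2.769)^(1/0.576)
t = 46.226074^(1/0.576)

777.0140 min


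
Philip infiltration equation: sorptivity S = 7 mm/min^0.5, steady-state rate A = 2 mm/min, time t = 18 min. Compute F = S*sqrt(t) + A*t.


F = S*sqrt(t) + A*t
F = 7*sqrt(18) + 2*18
F = 7*4.242641 + 36

65.6985 mm


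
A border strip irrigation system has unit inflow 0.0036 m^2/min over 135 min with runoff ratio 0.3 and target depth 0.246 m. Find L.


L = q*t/((1+r)*Z)
L = 0.0036*135/((1+0.3)*0.246)
L = 0.486/0.3198

1.5197 m


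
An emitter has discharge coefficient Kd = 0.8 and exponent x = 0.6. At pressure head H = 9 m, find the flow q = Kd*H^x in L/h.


q = Kd * H^x = 0.8 * 9^0.6 = 0.8 * 3.737193

2.9898 L/h


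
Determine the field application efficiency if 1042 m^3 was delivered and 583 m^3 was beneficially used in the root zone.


Ea = V_root / V_field * 100 = 583 / 1042 * 100 = 55.9501%

55.9501 %


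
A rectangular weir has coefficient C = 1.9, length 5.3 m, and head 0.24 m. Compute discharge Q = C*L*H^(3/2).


Q = C * L * H^(3/2) = 1.9 * 5.3 * 0.24^1.5 = 1.9 * 5.3 * 0.117576

1.1840 m^3/s


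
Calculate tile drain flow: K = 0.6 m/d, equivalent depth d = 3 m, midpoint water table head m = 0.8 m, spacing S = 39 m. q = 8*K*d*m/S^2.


q = 8*K*d*m/S^2
q = 8*0.6*3*0.8/39^2
q = 11.5200 / 1521

0.0076 m/d


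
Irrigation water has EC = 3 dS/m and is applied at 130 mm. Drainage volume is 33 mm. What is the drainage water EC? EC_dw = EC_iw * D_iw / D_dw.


EC_dw = EC_iw * D_iw / D_dw
EC_dw = 3 * 130 / 33
EC_dw = 390 / 33

11.8182 dS/m


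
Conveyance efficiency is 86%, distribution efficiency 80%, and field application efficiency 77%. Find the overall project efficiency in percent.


Ec = 0.86, Eb = 0.8, Ea = 0.77
E = 0.86 * 0.8 * 0.77 * 100 = 52.9760%

52.9760 %


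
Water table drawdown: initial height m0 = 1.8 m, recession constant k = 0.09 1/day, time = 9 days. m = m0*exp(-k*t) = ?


m = m0 * exp(-k*t)
m = 1.8 * exp(-0.09 * 9)
m = 1.8 * exp(-0.8100)

0.8007 m


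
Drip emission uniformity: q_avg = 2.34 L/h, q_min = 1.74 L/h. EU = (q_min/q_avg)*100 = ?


EU = (q_min/q_avg)*100 = (1.74/2.34)*100 = 74.3590%

74.3590 %


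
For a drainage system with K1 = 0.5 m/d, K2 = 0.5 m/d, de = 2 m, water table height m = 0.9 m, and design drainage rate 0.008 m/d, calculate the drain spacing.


S^2 = 8*K2*de*m/q + 4*K1*m^2/q
S^2 = 8*0.5*2*0.9/0.008 + 4*0.5*0.9^2/0.008
S = sqrt(1102.5000)

33.2039 m


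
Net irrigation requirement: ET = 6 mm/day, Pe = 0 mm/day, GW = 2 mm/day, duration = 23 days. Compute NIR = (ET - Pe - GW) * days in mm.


Daily deficit = ET - Pe - GW = 6 - 0 - 2 = 4 mm/day
NIR = 4 * 23 = 92 mm

92.0000 mm


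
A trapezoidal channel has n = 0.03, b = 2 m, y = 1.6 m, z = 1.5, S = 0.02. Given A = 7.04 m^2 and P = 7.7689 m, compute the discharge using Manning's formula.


R = A/P = 7.04/7.7689 = 0.906177
Q = (1/0.03) * 7.04 * 0.906177^(2/3) * 0.02^0.5

31.0772 m^3/s


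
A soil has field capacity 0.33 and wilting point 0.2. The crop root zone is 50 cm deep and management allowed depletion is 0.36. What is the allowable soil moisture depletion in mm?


SMD = (FC - PWP) * d * MAD * 10
SMD = (0.33 - 0.2) * 50 * 0.36 * 10
SMD = 0.1300 * 50 * 0.36 * 10

23.4000 mm


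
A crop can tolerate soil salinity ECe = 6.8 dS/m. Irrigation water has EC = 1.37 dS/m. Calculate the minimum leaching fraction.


LR = ECiw / (5*ECe - ECiw)
LR = 1.37 / (5*6.8 - 1.37)
LR = 1.37 / 32.6300

0.0420


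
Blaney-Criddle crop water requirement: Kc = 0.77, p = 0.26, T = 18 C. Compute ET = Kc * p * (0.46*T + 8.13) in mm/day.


ET = Kc * p * (0.46*T + 8.13)
ET = 0.77 * 0.26 * (0.46*18 + 8.13)
ET = 0.77 * 0.26 * 16.4100

3.2853 mm/day


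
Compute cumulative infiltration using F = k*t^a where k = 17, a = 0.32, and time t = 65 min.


F = k * t^a = 17 * 65^0.32
F = 17 * 3.803052

64.6519 mm


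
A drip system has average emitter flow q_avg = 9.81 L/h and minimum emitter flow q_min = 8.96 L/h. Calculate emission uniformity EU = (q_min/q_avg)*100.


EU = (q_min/q_avg)*100 = (8.96/9.81)*100 = 91.3354%

91.3354 %


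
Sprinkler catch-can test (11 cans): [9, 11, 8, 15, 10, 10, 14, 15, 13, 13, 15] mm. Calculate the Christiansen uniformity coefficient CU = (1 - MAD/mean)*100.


mean = 12.090909 mm
MAD = 2.264463 mm
CU = (1 - 2.264463/12.090909)*100

81.2714 %


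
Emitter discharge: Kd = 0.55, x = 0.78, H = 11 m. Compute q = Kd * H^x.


q = Kd * H^x = 0.55 * 11^0.78 = 0.55 * 6.490622

3.5698 L/h


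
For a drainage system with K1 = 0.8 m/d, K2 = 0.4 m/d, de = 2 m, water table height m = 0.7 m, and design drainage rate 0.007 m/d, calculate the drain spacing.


S^2 = 8*K2*de*m/q + 4*K1*m^2/q
S^2 = 8*0.4*2*0.7/0.007 + 4*0.8*0.7^2/0.007
S = sqrt(864.0000)

29.3939 m


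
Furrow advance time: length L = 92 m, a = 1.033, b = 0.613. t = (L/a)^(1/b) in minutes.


t = (L/a)^(1/b)
t = (92/1.033)^(1/0.613)
t = 89.060987^(1/0.613)

1515.5382 min


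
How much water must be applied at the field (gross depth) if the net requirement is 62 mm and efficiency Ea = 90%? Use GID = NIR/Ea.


Ea = 90% = 0.9
GID = NIR / Ea = 62 / 0.9 = 68.8889 mm

68.8889 mm


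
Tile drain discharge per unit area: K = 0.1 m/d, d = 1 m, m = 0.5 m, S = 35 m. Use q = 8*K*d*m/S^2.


q = 8*K*d*m/S^2
q = 8*0.1*1*0.5/35^2
q = 0.4000 / 1225

3.2653e-04 m/d


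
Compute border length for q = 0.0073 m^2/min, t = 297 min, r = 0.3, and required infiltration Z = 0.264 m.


L = q*t/((1+r)*Z)
L = 0.0073*297/((1+0.3)*0.264)
L = 2.1681/0.3432

6.3173 m


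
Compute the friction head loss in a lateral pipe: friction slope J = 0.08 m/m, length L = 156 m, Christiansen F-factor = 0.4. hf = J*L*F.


hf = J * L * F = 0.08 * 156 * 0.4 = 4.9920 m

4.9920 m


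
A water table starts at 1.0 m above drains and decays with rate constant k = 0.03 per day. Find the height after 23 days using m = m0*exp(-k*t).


m = m0 * exp(-k*t)
m = 1.0 * exp(-0.03 * 23)
m = 1.0 * exp(-0.6900)

0.5016 m


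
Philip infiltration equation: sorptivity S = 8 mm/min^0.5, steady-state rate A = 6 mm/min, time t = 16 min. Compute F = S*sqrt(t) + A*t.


F = S*sqrt(t) + A*t
F = 8*sqrt(16) + 6*16
F = 8*4.000000 + 96

128.0000 mm


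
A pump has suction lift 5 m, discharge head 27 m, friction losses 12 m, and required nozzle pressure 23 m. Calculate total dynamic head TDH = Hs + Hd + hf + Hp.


TDH = Hs + Hd + hf + Hp = 5 + 27 + 12 + 23 = 67

67 m


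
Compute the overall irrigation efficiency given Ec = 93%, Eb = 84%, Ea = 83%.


Ec = 0.93, Eb = 0.84, Ea = 0.83
E = 0.93 * 0.84 * 0.83 * 100 = 64.8396%

64.8396 %


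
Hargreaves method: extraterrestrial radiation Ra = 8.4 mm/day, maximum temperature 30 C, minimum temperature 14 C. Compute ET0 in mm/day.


Tmean = (Tmax + Tmin)/2 = (30 + 14)/2 = 22.0
ET0 = 0.0023 * 8.4 * (22.0 + 17.8) * sqrt(30 - 14)
ET0 = 0.0023 * 8.4 * 39.8 * 4.000000

3.0757 mm/day


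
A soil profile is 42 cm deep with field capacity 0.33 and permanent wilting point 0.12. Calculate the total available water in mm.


AWC = (FC - PWP) * d * 10
AWC = (0.33 - 0.12) * 42 * 10
AWC = 0.2100 * 42 * 10

88.2000 mm


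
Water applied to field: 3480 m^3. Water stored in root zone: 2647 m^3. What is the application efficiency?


Ea = V_root / V_field * 100 = 2647 / 3480 * 100 = 76.0632%

76.0632 %


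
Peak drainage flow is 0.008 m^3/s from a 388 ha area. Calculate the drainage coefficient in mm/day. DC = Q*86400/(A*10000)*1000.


DC = Q * 86400 / (A * 10000) * 1000
DC = 0.008 * 86400 / (388 * 10000) * 1000
DC = 691200.0000 / 3880000

0.1781 mm/day


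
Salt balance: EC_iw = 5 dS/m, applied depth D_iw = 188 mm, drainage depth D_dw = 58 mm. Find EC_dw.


EC_dw = EC_iw * D_iw / D_dw
EC_dw = 5 * 188 / 58
EC_dw = 940 / 58

16.2069 dS/m


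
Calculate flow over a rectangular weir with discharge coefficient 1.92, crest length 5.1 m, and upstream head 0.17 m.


Q = C * L * H^(3/2) = 1.92 * 5.1 * 0.17^1.5 = 1.92 * 5.1 * 0.070093

0.6864 m^3/s


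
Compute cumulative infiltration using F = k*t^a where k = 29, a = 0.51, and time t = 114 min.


F = k * t^a = 29 * 114^0.51
F = 29 * 11.194932

324.6530 mm


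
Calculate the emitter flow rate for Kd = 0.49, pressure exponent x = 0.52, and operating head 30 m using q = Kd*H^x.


q = Kd * H^x = 0.49 * 30^0.52 = 0.49 * 5.862773

2.8728 L/h


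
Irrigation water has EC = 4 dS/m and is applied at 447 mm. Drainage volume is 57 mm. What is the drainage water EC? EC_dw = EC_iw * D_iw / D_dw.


EC_dw = EC_iw * D_iw / D_dw
EC_dw = 4 * 447 / 57
EC_dw = 1788 / 57

31.3684 dS/m


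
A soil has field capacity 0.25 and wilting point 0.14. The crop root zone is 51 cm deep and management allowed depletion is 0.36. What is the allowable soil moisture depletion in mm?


SMD = (FC - PWP) * d * MAD * 10
SMD = (0.25 - 0.14) * 51 * 0.36 * 10
SMD = 0.1100 * 51 * 0.36 * 10

20.1960 mm


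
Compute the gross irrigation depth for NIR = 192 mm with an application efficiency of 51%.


Ea = 51% = 0.51
GID = NIR / Ea = 192 / 0.51 = 376.4706 mm

376.4706 mm


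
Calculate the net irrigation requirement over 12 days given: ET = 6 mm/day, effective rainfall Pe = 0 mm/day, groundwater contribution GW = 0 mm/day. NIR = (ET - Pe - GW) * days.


Daily deficit = ET - Pe - GW = 6 - 0 - 0 = 6 mm/day
NIR = 6 * 12 = 72 mm

72.0000 mm


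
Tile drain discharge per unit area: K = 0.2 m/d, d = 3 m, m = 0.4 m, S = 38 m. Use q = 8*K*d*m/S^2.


q = 8*K*d*m/S^2
q = 8*0.2*3*0.4/38^2
q = 1.9200 / 1444

0.0013 m/d


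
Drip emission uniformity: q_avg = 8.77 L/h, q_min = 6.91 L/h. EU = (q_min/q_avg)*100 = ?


EU = (q_min/q_avg)*100 = (6.91/8.77)*100 = 78.7913%

78.7913 %


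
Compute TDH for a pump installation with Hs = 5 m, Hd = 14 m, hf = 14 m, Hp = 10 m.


TDH = Hs + Hd + hf + Hp = 5 + 14 + 14 + 10 = 43

43 m


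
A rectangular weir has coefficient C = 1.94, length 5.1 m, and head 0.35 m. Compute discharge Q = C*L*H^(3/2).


Q = C * L * H^(3/2) = 1.94 * 5.1 * 0.35^1.5 = 1.94 * 5.1 * 0.207063

2.0487 m^3/s


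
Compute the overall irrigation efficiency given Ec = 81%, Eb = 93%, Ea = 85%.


Ec = 0.81, Eb = 0.93, Ea = 0.85
E = 0.81 * 0.93 * 0.85 * 100 = 64.0305%

64.0305 %


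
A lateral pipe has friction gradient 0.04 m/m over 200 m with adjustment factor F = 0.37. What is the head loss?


hf = J * L * F = 0.04 * 200 * 0.37 = 2.9600 m

2.9600 m


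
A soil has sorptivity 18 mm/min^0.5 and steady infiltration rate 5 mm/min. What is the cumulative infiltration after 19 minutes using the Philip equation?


F = S*sqrt(t) + A*t
F = 18*sqrt(19) + 5*19
F = 18*4.358899 + 95

173.4602 mm


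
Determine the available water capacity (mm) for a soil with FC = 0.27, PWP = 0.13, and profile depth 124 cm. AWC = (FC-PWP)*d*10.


AWC = (FC - PWP) * d * 10
AWC = (0.27 - 0.13) * 124 * 10
AWC = 0.1400 * 124 * 10

173.6000 mm


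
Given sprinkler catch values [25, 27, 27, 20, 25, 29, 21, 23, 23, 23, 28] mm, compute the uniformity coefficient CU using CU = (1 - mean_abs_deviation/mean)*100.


mean = 24.636364 mm
MAD = 2.396694 mm
CU = (1 - 2.396694/24.636364)*100

90.2717 %


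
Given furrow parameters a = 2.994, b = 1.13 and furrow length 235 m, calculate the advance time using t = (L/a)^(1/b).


t = (L/a)^(1/b)
t = (235/2.994)^(1/1.13)
t = 78.490314^(1/1.13)

47.5147 min


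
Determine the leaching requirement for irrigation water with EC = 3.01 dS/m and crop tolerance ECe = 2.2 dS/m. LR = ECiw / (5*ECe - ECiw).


LR = ECiw / (5*ECe - ECiw)
LR = 3.01 / (5*2.2 - 3.01)
LR = 3.01 / 7.9900

0.3767


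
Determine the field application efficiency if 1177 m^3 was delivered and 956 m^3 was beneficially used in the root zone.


Ea = V_root / V_field * 100 = 956 / 1177 * 100 = 81.2234%

81.2234 %


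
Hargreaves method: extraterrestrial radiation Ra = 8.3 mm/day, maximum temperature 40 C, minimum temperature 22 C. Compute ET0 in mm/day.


Tmean = (Tmax + Tmin)/2 = (40 + 22)/2 = 31.0
ET0 = 0.0023 * 8.3 * (31.0 + 17.8) * sqrt(40 - 22)
ET0 = 0.0023 * 8.3 * 48.8 * 4.242641

3.9524 mm/day


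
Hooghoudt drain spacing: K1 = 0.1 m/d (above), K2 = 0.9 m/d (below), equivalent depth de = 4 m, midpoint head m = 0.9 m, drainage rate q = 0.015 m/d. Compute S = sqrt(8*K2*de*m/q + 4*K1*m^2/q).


S^2 = 8*K2*de*m/q + 4*K1*m^2/q
S^2 = 8*0.9*4*0.9/0.015 + 4*0.1*0.9^2/0.015
S = sqrt(1749.6000)

41.8282 m


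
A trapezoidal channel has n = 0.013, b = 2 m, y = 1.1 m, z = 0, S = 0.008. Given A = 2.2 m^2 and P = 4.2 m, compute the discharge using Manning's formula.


R = A/P = 2.2/4.2 = 0.523810
Q = (1/0.013) * 2.2 * 0.523810^(2/3) * 0.008^0.5

9.8357 m^3/s


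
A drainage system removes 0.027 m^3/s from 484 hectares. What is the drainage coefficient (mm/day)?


DC = Q * 86400 / (A * 10000) * 1000
DC = 0.027 * 86400 / (484 * 10000) * 1000
DC = 2332800.0000 / 4840000

0.4820 mm/day


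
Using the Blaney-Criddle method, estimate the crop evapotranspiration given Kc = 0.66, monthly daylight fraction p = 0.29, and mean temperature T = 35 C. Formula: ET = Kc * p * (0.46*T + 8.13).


ET = Kc * p * (0.46*T + 8.13)
ET = 0.66 * 0.29 * (0.46*35 + 8.13)
ET = 0.66 * 0.29 * 24.2300

4.6376 mm/day


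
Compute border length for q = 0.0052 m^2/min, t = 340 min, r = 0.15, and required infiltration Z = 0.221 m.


L = q*t/((1+r)*Z)
L = 0.0052*340/((1+0.15)*0.221)
L = 1.768/0.25415

6.9565 m


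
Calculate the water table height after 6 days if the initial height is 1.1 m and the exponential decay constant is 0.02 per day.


m = m0 * exp(-k*t)
m = 1.1 * exp(-0.02 * 6)
m = 1.1 * exp(-0.1200)

0.9756 m


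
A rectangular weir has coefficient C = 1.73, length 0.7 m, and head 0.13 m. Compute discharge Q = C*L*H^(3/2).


Q = C * L * H^(3/2) = 1.73 * 0.7 * 0.13^1.5 = 1.73 * 0.7 * 0.046872

0.0568 m^3/s


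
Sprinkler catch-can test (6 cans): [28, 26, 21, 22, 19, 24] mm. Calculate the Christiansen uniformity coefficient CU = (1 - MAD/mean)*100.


mean = 23.333333 mm
MAD = 2.666667 mm
CU = (1 - 2.666667/23.333333)*100

88.5714 %


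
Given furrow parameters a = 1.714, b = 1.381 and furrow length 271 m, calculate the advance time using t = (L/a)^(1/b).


t = (L/a)^(1/b)
t = (271/1.714)^(1/1.381)
t = 158.109685^(1/1.381)

39.1106 min


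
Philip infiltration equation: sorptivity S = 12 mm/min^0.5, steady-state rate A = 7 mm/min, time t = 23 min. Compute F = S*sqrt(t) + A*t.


F = S*sqrt(t) + A*t
F = 12*sqrt(23) + 7*23
F = 12*4.795832 + 161

218.5500 mm


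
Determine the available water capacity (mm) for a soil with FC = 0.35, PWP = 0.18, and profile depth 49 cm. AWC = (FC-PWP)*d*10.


AWC = (FC - PWP) * d * 10
AWC = (0.35 - 0.18) * 49 * 10
AWC = 0.1700 * 49 * 10

83.3000 mm


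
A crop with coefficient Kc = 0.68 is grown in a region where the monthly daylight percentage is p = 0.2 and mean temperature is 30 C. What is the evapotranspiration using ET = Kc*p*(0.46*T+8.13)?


ET = Kc * p * (0.46*T + 8.13)
ET = 0.68 * 0.2 * (0.46*30 + 8.13)
ET = 0.68 * 0.2 * 21.9300

2.9825 mm/day


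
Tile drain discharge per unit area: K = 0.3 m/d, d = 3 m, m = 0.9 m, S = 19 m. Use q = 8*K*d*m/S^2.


q = 8*K*d*m/S^2
q = 8*0.3*3*0.9/19^2
q = 6.4800 / 361

0.0180 m/d


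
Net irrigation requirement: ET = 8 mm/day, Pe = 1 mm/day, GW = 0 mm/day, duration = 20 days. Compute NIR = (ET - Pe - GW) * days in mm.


Daily deficit = ET - Pe - GW = 8 - 1 - 0 = 7 mm/day
NIR = 7 * 20 = 140 mm

140.0000 mm


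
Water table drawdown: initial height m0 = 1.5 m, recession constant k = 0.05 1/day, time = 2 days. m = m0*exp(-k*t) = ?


m = m0 * exp(-k*t)
m = 1.5 * exp(-0.05 * 2)
m = 1.5 * exp(-0.1000)

1.3573 m


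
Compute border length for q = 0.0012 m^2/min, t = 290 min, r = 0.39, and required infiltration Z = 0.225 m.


L = q*t/((1+r)*Z)
L = 0.0012*290/((1+0.39)*0.225)
L = 0.348/0.31275

1.1127 m


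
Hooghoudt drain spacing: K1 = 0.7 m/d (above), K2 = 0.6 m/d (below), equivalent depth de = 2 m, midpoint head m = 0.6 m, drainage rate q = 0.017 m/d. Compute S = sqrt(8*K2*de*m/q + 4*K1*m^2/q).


S^2 = 8*K2*de*m/q + 4*K1*m^2/q
S^2 = 8*0.6*2*0.6/0.017 + 4*0.7*0.6^2/0.017
S = sqrt(398.1176)

19.9529 m


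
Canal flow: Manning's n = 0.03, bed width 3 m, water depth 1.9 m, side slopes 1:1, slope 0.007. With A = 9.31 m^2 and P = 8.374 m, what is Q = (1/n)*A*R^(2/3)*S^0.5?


R = A/P = 9.31/8.374 = 1.111775
Q = (1/0.03) * 9.31 * 1.111775^(2/3) * 0.007^0.5

27.8648 m^3/s


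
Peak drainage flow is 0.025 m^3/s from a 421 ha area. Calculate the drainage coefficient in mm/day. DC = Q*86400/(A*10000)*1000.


DC = Q * 86400 / (A * 10000) * 1000
DC = 0.025 * 86400 / (421 * 10000) * 1000
DC = 2160000.0000 / 4210000

0.5131 mm/day


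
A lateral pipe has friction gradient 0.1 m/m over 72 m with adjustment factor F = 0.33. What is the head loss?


hf = J * L * F = 0.1 * 72 * 0.33 = 2.3760 m

2.3760 m


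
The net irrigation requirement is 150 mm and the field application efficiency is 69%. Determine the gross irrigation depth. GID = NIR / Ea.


Ea = 69% = 0.69
GID = NIR / Ea = 150 / 0.69 = 217.3913 mm

217.3913 mm


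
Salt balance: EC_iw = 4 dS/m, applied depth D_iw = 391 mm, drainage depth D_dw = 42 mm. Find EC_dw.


EC_dw = EC_iw * D_iw / D_dw
EC_dw = 4 * 391 / 42
EC_dw = 1564 / 42

37.2381 dS/m


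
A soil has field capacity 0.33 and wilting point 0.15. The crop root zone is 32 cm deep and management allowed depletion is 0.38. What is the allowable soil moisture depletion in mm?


SMD = (FC - PWP) * d * MAD * 10
SMD = (0.33 - 0.15) * 32 * 0.38 * 10
SMD = 0.1800 * 32 * 0.38 * 10

21.8880 mm


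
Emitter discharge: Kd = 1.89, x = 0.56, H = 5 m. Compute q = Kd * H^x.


q = Kd * H^x = 1.89 * 5^0.56 = 1.89 * 2.462766

4.6546 L/h


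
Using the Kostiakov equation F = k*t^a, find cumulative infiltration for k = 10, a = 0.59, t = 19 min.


F = k * t^a = 10 * 19^0.59
F = 10 * 5.681521

56.8152 mm


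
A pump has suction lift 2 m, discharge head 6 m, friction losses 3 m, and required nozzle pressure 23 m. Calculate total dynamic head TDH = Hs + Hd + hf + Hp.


TDH = Hs + Hd + hf + Hp = 2 + 6 + 3 + 23 = 34

34 m


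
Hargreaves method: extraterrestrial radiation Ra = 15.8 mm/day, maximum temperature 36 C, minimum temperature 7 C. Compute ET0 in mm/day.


Tmean = (Tmax + Tmin)/2 = (36 + 7)/2 = 21.5
ET0 = 0.0023 * 15.8 * (21.5 + 17.8) * sqrt(36 - 7)
ET0 = 0.0023 * 15.8 * 39.3 * 5.385165

7.6909 mm/day


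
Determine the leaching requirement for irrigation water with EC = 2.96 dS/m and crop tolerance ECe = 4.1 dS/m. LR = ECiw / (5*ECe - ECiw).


LR = ECiw / (5*ECe - ECiw)
LR = 2.96 / (5*4.1 - 2.96)
LR = 2.96 / 17.5400

0.1688


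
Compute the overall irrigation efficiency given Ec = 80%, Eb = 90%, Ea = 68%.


Ec = 0.8, Eb = 0.9, Ea = 0.68
E = 0.8 * 0.9 * 0.68 * 100 = 48.9600%

48.9600 %


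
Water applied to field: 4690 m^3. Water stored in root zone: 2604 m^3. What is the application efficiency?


Ea = V_root / V_field * 100 = 2604 / 4690 * 100 = 55.5224%

55.5224 %


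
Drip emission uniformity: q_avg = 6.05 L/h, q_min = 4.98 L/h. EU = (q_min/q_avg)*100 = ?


EU = (q_min/q_avg)*100 = (4.98/6.05)*100 = 82.3140%

82.3140 %


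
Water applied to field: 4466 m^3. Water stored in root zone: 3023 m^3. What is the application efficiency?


Ea = V_root / V_field * 100 = 3023 / 4466 * 100 = 67.6892%

67.6892 %


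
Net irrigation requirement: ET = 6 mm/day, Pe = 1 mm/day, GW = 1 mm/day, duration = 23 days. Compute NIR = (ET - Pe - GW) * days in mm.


Daily deficit = ET - Pe - GW = 6 - 1 - 1 = 4 mm/day
NIR = 4 * 23 = 92 mm

92.0000 mm


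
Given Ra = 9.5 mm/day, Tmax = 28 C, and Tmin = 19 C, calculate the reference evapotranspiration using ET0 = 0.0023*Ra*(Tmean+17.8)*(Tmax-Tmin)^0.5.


Tmean = (Tmax + Tmin)/2 = (28 + 19)/2 = 23.5
ET0 = 0.0023 * 9.5 * (23.5 + 17.8) * sqrt(28 - 19)
ET0 = 0.0023 * 9.5 * 41.3 * 3.000000

2.7072 mm/day


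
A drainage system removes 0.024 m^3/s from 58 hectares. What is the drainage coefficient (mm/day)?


DC = Q * 86400 / (A * 10000) * 1000
DC = 0.024 * 86400 / (58 * 10000) * 1000
DC = 2073600.0000 / 580000

3.5752 mm/day


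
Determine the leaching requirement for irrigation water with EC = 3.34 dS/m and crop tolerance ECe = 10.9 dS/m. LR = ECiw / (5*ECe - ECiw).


LR = ECiw / (5*ECe - ECiw)
LR = 3.34 / (5*10.9 - 3.34)
LR = 3.34 / 51.1600

0.0653


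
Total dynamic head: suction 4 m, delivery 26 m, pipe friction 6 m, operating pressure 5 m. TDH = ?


TDH = Hs + Hd + hf + Hp = 4 + 26 + 6 + 5 = 41

41 m


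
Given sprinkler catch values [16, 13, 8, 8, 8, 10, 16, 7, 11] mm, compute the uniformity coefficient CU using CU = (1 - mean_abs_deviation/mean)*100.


mean = 10.777778 mm
MAD = 2.864198 mm
CU = (1 - 2.864198/10.777778)*100

73.4250 %


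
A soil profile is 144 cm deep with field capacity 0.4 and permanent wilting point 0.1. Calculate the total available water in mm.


AWC = (FC - PWP) * d * 10
AWC = (0.4 - 0.1) * 144 * 10
AWC = 0.3000 * 144 * 10

432.0000 mm


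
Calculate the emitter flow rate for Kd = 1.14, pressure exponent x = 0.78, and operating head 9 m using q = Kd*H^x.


q = Kd * H^x = 1.14 * 9^0.78 = 1.14 * 5.550207

6.3272 L/h


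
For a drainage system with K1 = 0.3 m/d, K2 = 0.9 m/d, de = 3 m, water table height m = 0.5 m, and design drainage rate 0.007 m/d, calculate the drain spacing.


S^2 = 8*K2*de*m/q + 4*K1*m^2/q
S^2 = 8*0.9*3*0.5/0.007 + 4*0.3*0.5^2/0.007
S = sqrt(1585.7143)

39.8210 m


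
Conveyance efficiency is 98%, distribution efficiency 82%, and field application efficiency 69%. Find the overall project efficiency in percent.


Ec = 0.98, Eb = 0.82, Ea = 0.69
E = 0.98 * 0.82 * 0.69 * 100 = 55.4484%

55.4484 %


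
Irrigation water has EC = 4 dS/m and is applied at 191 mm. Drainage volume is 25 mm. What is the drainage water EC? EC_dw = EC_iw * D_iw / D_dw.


EC_dw = EC_iw * D_iw / D_dw
EC_dw = 4 * 191 / 25
EC_dw = 764 / 25

30.5600 dS/m


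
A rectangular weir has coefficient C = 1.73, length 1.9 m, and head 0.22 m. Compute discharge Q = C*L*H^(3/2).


Q = C * L * H^(3/2) = 1.73 * 1.9 * 0.22^1.5 = 1.73 * 1.9 * 0.103189

0.3392 m^3/s


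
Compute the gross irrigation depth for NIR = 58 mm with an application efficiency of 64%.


Ea = 64% = 0.64
GID = NIR / Ea = 58 / 0.64 = 90.6250 mm

90.6250 mm


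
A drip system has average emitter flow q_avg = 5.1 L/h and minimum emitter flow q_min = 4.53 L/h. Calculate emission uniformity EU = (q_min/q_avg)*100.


EU = (q_min/q_avg)*100 = (4.53/5.1)*100 = 88.8235%

88.8235 %


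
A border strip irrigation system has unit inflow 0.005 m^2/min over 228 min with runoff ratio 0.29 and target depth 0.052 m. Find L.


L = q*t/((1+r)*Z)
L = 0.005*228/((1+0.29)*0.052)
L = 1.14/0.06708

16.9946 m


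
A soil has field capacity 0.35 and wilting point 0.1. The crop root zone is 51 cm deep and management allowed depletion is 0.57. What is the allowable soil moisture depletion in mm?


SMD = (FC - PWP) * d * MAD * 10
SMD = (0.35 - 0.1) * 51 * 0.57 * 10
SMD = 0.2500 * 51 * 0.57 * 10

72.6750 mm


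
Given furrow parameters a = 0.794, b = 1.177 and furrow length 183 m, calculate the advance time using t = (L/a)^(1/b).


t = (L/a)^(1/b)
t = (183/0.794)^(1/1.177)
t = 230.478589^(1/1.177)

101.7028 min


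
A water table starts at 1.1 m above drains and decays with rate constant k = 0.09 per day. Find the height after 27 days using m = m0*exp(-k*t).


m = m0 * exp(-k*t)
m = 1.1 * exp(-0.09 * 27)
m = 1.1 * exp(-2.4300)

0.0968 m


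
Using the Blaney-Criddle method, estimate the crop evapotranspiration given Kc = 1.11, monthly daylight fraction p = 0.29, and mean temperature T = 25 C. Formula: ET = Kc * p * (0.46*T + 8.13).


ET = Kc * p * (0.46*T + 8.13)
ET = 1.11 * 0.29 * (0.46*25 + 8.13)
ET = 1.11 * 0.29 * 19.6300

6.3189 mm/day


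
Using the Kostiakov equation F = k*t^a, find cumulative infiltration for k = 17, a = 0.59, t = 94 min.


F = k * t^a = 17 * 94^0.59
F = 17 * 14.593029

248.0815 mm


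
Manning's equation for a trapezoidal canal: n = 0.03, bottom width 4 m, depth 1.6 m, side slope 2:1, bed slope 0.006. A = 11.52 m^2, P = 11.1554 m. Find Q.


R = A/P = 11.52/11.1554 = 1.032684
Q = (1/0.03) * 11.52 * 1.032684^(2/3) * 0.006^0.5

30.3891 m^3/s


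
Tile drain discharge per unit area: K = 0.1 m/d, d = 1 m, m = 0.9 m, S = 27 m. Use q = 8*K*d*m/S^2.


q = 8*K*d*m/S^2
q = 8*0.1*1*0.9/27^2
q = 0.7200 / 729

9.8765e-04 m/d


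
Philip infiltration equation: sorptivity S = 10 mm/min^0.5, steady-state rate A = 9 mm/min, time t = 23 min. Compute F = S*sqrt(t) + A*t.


F = S*sqrt(t) + A*t
F = 10*sqrt(23) + 9*23
F = 10*4.795832 + 207

254.9583 mm


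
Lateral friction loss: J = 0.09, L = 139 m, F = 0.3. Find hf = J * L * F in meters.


hf = J * L * F = 0.09 * 139 * 0.3 = 3.7530 m

3.7530 m


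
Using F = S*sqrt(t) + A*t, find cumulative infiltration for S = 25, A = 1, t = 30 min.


F = S*sqrt(t) + A*t
F = 25*sqrt(30) + 1*30
F = 25*5.477226 + 30

166.9306 mm


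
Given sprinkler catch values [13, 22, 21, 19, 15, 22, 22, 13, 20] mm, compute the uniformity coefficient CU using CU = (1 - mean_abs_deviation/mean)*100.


mean = 18.555556 mm
MAD = 3.259259 mm
CU = (1 - 3.259259/18.555556)*100

82.4351 %


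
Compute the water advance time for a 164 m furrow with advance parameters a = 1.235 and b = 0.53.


t = (L/a)^(1/b)
t = (164/1.235)^(1/0.53)
t = 132.793522^(1/0.53)

10138.9768 min


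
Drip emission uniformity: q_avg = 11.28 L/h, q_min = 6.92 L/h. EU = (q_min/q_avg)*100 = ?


EU = (q_min/q_avg)*100 = (6.92/11.28)*100 = 61.3475%

61.3475 %


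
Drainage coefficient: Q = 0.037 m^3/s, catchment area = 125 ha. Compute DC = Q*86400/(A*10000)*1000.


DC = Q * 86400 / (A * 10000) * 1000
DC = 0.037 * 86400 / (125 * 10000) * 1000
DC = 3196800.0000 / 1250000

2.5574 mm/day


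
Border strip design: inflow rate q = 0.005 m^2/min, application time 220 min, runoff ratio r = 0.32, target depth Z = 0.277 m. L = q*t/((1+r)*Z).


L = q*t/((1+r)*Z)
L = 0.005*220/((1+0.32)*0.277)
L = 1.1/0.36564

3.0084 m


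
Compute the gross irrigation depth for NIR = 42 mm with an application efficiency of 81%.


Ea = 81% = 0.81
GID = NIR / Ea = 42 / 0.81 = 51.8519 mm

51.8519 mm


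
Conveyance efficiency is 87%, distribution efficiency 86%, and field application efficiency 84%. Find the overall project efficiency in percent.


Ec = 0.87, Eb = 0.86, Ea = 0.84
E = 0.87 * 0.86 * 0.84 * 100 = 62.8488%

62.8488 %


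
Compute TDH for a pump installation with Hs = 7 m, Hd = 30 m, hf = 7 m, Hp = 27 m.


TDH = Hs + Hd + hf + Hp = 7 + 30 + 7 + 27 = 71

71 m


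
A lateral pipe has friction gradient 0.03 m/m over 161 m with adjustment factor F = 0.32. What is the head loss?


hf = J * L * F = 0.03 * 161 * 0.32 = 1.5456 m

1.5456 m


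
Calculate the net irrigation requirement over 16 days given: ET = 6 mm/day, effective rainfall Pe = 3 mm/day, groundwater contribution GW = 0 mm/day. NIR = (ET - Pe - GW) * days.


Daily deficit = ET - Pe - GW = 6 - 3 - 0 = 3 mm/day
NIR = 3 * 16 = 48 mm

48.0000 mm


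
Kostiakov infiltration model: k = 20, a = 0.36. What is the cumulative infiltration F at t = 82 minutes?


F = k * t^a = 20 * 82^0.36
F = 20 * 4.886220

97.7244 mm


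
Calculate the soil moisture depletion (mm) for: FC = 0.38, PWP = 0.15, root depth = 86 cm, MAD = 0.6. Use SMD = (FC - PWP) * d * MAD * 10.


SMD = (FC - PWP) * d * MAD * 10
SMD = (0.38 - 0.15) * 86 * 0.6 * 10
SMD = 0.2300 * 86 * 0.6 * 10

118.6800 mm


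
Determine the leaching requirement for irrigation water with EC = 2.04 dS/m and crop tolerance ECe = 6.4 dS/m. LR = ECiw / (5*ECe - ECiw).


LR = ECiw / (5*ECe - ECiw)
LR = 2.04 / (5*6.4 - 2.04)
LR = 2.04 / 29.9600

0.0681


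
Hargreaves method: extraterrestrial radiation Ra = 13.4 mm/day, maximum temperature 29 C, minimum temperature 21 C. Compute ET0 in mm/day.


Tmean = (Tmax + Tmin)/2 = (29 + 21)/2 = 25.0
ET0 = 0.0023 * 13.4 * (25.0 + 17.8) * sqrt(29 - 21)
ET0 = 0.0023 * 13.4 * 42.8 * 2.828427

3.7310 mm/day


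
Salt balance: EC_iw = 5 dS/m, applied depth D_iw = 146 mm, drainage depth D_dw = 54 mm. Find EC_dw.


EC_dw = EC_iw * D_iw / D_dw
EC_dw = 5 * 146 / 54
EC_dw = 730 / 54

13.5185 dS/m


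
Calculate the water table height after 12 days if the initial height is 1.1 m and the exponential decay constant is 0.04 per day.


m = m0 * exp(-k*t)
m = 1.1 * exp(-0.04 * 12)
m = 1.1 * exp(-0.4800)

0.6807 m


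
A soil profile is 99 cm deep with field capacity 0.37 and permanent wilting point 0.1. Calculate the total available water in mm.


AWC = (FC - PWP) * d * 10
AWC = (0.37 - 0.1) * 99 * 10
AWC = 0.2700 * 99 * 10

267.3000 mm


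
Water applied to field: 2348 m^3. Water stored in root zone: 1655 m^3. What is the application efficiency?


Ea = V_root / V_field * 100 = 1655 / 2348 * 100 = 70.4855%

70.4855 %


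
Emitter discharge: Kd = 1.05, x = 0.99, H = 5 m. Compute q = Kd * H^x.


q = Kd * H^x = 1.05 * 5^0.99 = 1.05 * 4.920172

5.1662 L/h


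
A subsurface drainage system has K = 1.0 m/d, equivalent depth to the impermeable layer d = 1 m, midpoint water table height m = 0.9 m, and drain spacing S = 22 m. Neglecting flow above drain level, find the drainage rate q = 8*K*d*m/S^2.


q = 8*K*d*m/S^2
q = 8*1.0*1*0.9/22^2
q = 7.2000 / 484

0.0149 m/d


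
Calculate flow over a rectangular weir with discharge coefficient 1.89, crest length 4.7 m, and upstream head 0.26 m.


Q = C * L * H^(3/2) = 1.89 * 4.7 * 0.26^1.5 = 1.89 * 4.7 * 0.132575

1.1777 m^3/s


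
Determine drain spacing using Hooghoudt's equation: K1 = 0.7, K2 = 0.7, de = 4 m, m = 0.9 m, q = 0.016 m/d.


S^2 = 8*K2*de*m/q + 4*K1*m^2/q
S^2 = 8*0.7*4*0.9/0.016 + 4*0.7*0.9^2/0.016
S = sqrt(1401.7500)

37.4400 m


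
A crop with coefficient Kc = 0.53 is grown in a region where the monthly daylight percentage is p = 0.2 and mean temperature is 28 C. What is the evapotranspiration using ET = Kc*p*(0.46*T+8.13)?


ET = Kc * p * (0.46*T + 8.13)
ET = 0.53 * 0.2 * (0.46*28 + 8.13)
ET = 0.53 * 0.2 * 21.0100

2.2271 mm/day


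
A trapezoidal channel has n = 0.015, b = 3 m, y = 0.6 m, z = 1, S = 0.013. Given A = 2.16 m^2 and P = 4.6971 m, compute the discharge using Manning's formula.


R = A/P = 2.16/4.6971 = 0.459858
Q = (1/0.015) * 2.16 * 0.459858^(2/3) * 0.013^0.5

9.7818 m^3/s


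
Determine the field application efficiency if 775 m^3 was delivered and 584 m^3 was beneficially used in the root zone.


Ea = V_root / V_field * 100 = 584 / 775 * 100 = 75.3548%

75.3548 %


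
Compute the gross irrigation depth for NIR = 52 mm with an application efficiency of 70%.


Ea = 70% = 0.7
GID = NIR / Ea = 52 / 0.7 = 74.2857 mm

74.2857 mm


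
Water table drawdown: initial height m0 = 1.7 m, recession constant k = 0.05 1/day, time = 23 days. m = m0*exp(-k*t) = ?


m = m0 * exp(-k*t)
m = 1.7 * exp(-0.05 * 23)
m = 1.7 * exp(-1.1500)

0.5383 m


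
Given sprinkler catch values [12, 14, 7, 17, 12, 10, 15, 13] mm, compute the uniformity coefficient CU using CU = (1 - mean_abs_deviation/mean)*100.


mean = 12.500000 mm
MAD = 2.250000 mm
CU = (1 - 2.250000/12.500000)*100

82.0000 %


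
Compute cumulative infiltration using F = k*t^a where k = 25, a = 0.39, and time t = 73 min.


F = k * t^a = 25 * 73^0.39
F = 25 * 5.329616

133.2404 mm


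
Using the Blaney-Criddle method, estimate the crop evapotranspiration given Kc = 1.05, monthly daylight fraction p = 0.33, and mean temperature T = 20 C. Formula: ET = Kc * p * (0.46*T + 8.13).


ET = Kc * p * (0.46*T + 8.13)
ET = 1.05 * 0.33 * (0.46*20 + 8.13)
ET = 1.05 * 0.33 * 17.3300

6.0048 mm/day


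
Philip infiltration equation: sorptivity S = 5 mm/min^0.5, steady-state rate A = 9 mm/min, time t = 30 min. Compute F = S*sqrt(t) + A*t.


F = S*sqrt(t) + A*t
F = 5*sqrt(30) + 9*30
F = 5*5.477226 + 270

297.3861 mm


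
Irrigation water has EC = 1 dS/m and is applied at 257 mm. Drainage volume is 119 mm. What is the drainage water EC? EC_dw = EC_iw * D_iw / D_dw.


EC_dw = EC_iw * D_iw / D_dw
EC_dw = 1 * 257 / 119
EC_dw = 257 / 119

2.1597 dS/m


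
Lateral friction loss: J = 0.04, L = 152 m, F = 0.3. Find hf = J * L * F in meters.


hf = J * L * F = 0.04 * 152 * 0.3 = 1.8240 m

1.8240 m


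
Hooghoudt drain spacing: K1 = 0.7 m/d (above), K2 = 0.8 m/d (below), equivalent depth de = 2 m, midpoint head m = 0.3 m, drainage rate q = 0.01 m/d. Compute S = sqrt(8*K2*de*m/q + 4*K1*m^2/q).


S^2 = 8*K2*de*m/q + 4*K1*m^2/q
S^2 = 8*0.8*2*0.3/0.01 + 4*0.7*0.3^2/0.01
S = sqrt(409.2000)

20.2287 m


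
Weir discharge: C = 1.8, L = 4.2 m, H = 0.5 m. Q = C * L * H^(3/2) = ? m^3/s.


Q = C * L * H^(3/2) = 1.8 * 4.2 * 0.5^1.5 = 1.8 * 4.2 * 0.353553

2.6729 m^3/s


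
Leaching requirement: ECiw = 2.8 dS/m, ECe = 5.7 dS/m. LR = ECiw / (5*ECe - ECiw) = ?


LR = ECiw / (5*ECe - ECiw)
LR = 2.8 / (5*5.7 - 2.8)
LR = 2.8 / 25.7000

0.1089


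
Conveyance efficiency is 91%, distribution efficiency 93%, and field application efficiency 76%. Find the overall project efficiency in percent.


Ec = 0.91, Eb = 0.93, Ea = 0.76
E = 0.91 * 0.93 * 0.76 * 100 = 64.3188%

64.3188 %


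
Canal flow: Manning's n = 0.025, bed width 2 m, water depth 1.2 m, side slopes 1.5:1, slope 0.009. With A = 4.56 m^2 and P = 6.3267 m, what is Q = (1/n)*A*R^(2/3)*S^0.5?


R = A/P = 4.56/6.3267 = 0.720755
Q = (1/0.025) * 4.56 * 0.720755^(2/3) * 0.009^0.5

13.9103 m^3/s


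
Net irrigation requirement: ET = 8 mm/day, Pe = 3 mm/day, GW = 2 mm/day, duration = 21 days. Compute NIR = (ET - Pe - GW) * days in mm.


Daily deficit = ET - Pe - GW = 8 - 3 - 2 = 3 mm/day
NIR = 3 * 21 = 63 mm

63.0000 mm


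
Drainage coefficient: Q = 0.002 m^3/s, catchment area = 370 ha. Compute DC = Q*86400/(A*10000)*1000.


DC = Q * 86400 / (A * 10000) * 1000
DC = 0.002 * 86400 / (370 * 10000) * 1000
DC = 172800.0000 / 3700000

0.0467 mm/day


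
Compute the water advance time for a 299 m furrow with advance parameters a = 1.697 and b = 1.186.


t = (L/a)^(1/b)
t = (299/1.697)^(1/1.186)
t = 176.193282^(1/1.186)

78.2982 min


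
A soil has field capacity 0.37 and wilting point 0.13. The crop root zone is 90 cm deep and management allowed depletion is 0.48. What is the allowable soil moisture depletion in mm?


SMD = (FC - PWP) * d * MAD * 10
SMD = (0.37 - 0.13) * 90 * 0.48 * 10
SMD = 0.2400 * 90 * 0.48 * 10

103.6800 mm


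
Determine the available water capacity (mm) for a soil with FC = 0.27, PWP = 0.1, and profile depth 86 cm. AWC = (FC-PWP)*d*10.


AWC = (FC - PWP) * d * 10
AWC = (0.27 - 0.1) * 86 * 10
AWC = 0.1700 * 86 * 10

146.2000 mm


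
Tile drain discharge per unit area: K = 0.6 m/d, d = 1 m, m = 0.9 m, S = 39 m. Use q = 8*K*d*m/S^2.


q = 8*K*d*m/S^2
q = 8*0.6*1*0.9/39^2
q = 4.3200 / 1521

0.0028 m/d


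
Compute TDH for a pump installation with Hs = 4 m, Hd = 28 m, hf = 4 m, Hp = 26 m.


TDH = Hs + Hd + hf + Hp = 4 + 28 + 4 + 26 = 62

62 m


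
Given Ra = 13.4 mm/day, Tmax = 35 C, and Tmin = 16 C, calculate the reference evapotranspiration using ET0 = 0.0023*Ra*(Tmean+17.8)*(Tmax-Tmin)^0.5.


Tmean = (Tmax + Tmin)/2 = (35 + 16)/2 = 25.5
ET0 = 0.0023 * 13.4 * (25.5 + 17.8) * sqrt(35 - 16)
ET0 = 0.0023 * 13.4 * 43.3 * 4.358899

5.8170 mm/day


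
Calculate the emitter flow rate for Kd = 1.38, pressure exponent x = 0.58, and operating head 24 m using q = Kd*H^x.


q = Kd * H^x = 1.38 * 24^0.58 = 1.38 * 6.317169

8.7177 L/h


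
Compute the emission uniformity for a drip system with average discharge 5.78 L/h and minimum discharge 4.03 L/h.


EU = (q_min/q_avg)*100 = (4.03/5.78)*100 = 69.7232%

69.7232 %


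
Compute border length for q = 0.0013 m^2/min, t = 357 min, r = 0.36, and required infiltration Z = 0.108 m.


L = q*t/((1+r)*Z)
L = 0.0013*357/((1+0.36)*0.108)
L = 0.4641/0.14688

3.1597 m


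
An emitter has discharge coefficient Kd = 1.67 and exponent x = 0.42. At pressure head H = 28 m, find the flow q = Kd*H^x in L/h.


q = Kd * H^x = 1.67 * 28^0.42 = 1.67 * 4.053278

6.7690 L/h


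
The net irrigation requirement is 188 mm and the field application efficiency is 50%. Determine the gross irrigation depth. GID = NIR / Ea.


Ea = 50% = 0.5
GID = NIR / Ea = 188 / 0.5 = 376.0000 mm

376.0000 mm


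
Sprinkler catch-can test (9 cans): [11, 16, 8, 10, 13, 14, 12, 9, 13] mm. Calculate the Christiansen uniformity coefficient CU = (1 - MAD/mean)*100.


mean = 11.777778 mm
MAD = 2.024691 mm
CU = (1 - 2.024691/11.777778)*100

82.8092 %


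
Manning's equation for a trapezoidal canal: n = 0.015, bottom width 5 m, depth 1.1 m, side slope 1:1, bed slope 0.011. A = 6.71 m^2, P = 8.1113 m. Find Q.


R = A/P = 6.71/8.1113 = 0.827241
Q = (1/0.015) * 6.71 * 0.827241^(2/3) * 0.011^0.5

41.3443 m^3/s


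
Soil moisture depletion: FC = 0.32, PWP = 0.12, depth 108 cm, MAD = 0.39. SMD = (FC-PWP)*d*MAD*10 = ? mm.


SMD = (FC - PWP) * d * MAD * 10
SMD = (0.32 - 0.12) * 108 * 0.39 * 10
SMD = 0.2000 * 108 * 0.39 * 10

84.2400 mm


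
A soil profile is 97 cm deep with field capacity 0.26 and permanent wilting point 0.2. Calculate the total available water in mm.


AWC = (FC - PWP) * d * 10
AWC = (0.26 - 0.2) * 97 * 10
AWC = 0.0600 * 97 * 10

58.2000 mm


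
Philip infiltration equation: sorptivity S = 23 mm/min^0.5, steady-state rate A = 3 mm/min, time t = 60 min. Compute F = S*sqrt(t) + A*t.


F = S*sqrt(t) + A*t
F = 23*sqrt(60) + 3*60
F = 23*7.745967 + 180

358.1572 mm


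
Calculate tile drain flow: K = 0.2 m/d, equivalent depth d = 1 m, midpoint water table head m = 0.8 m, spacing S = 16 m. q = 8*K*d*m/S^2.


q = 8*K*d*m/S^2
q = 8*0.2*1*0.8/16^2
q = 1.2800 / 256

0.0050 m/d


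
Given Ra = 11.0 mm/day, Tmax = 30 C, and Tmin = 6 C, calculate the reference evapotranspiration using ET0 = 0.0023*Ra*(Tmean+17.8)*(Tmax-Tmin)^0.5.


Tmean = (Tmax + Tmin)/2 = (30 + 6)/2 = 18.0
ET0 = 0.0023 * 11.0 * (18.0 + 17.8) * sqrt(30 - 6)
ET0 = 0.0023 * 11.0 * 35.8 * 4.898979

4.4372 mm/day


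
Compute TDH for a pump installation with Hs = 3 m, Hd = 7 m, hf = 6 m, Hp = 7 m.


TDH = Hs + Hd + hf + Hp = 3 + 7 + 6 + 7 = 23

23 m


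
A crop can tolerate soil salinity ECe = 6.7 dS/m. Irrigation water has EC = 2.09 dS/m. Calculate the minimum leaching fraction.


LR = ECiw / (5*ECe - ECiw)
LR = 2.09 / (5*6.7 - 2.09)
LR = 2.09 / 31.4100

0.0665


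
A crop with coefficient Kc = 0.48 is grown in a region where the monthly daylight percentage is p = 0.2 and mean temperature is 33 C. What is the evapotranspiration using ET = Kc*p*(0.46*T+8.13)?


ET = Kc * p * (0.46*T + 8.13)
ET = 0.48 * 0.2 * (0.46*33 + 8.13)
ET = 0.48 * 0.2 * 23.3100

2.2378 mm/day
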